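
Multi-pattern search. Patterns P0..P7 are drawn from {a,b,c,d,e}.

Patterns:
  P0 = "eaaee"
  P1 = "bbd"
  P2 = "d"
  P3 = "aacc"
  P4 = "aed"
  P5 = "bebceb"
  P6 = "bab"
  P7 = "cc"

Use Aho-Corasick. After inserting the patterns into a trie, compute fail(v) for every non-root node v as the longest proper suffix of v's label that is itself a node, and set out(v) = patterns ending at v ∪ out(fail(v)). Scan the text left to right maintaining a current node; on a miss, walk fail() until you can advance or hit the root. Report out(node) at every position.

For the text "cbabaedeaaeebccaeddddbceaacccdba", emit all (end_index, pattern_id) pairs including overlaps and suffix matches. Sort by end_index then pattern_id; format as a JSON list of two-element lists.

Build:
Trie nodes:
  0='ε' goto a→10 b→6 c→23 d→9 e→1
  1='e' goto a→2
  2='ea' goto a→3
  3='eaa' goto e→4
  4='eaae' goto e→5
  5='eaaee' goto ·  [P0 ends]
  6='b' goto a→21 b→7 e→16
  7='bb' goto d→8
  8='bbd' goto ·  [P1 ends]
  9='d' goto ·  [P2 ends]
  10='a' goto a→11 e→14
  11='aa' goto c→12
  12='aac' goto c→13
  13='aacc' goto ·  [P3 ends]
  14='ae' goto d→15
  15='aed' goto ·  [P4 ends]
  16='be' goto b→17
  17='beb' goto c→18
  18='bebc' goto e→19
  19='bebce' goto b→20
  20='bebceb' goto ·  [P5 ends]
  21='ba' goto b→22
  22='bab' goto ·  [P6 ends]
  23='c' goto c→24
  24='cc' goto ·  [P7 ends]

Failure links (BFS by depth):
  n1('e'): parent n0 fail=0; on 'e' 0 → fail=0;  out ∅∪∅=∅
  n6('b'): parent n0 fail=0; on 'b' 0 → fail=0;  out ∅∪∅=∅
  n9('d'): parent n0 fail=0; on 'd' 0 → fail=0;  out {2}∪∅={2}
  n10('a'): parent n0 fail=0; on 'a' 0 → fail=0;  out ∅∪∅=∅
  n23('c'): parent n0 fail=0; on 'c' 0 → fail=0;  out ∅∪∅=∅
  n2('ea'): parent n1 fail=0; on 'a' 0 → fail=10;  out ∅∪∅=∅
  n7('bb'): parent n6 fail=0; on 'b' 0 → fail=6;  out ∅∪∅=∅
  n11('aa'): parent n10 fail=0; on 'a' 0 → fail=10;  out ∅∪∅=∅
  n14('ae'): parent n10 fail=0; on 'e' 0 → fail=1;  out ∅∪∅=∅
  n16('be'): parent n6 fail=0; on 'e' 0 → fail=1;  out ∅∪∅=∅
  n21('ba'): parent n6 fail=0; on 'a' 0 → fail=10;  out ∅∪∅=∅
  n24('cc'): parent n23 fail=0; on 'c' 0 → fail=23;  out {7}∪∅={7}
  n3('eaa'): parent n2 fail=10; on 'a' 10 → fail=11;  out ∅∪∅=∅
  n8('bbd'): parent n7 fail=6; on 'd' 6→0 → fail=9;  out {1}∪{2}={1,2}
  n12('aac'): parent n11 fail=10; on 'c' 10→0 → fail=23;  out ∅∪∅=∅
  n15('aed'): parent n14 fail=1; on 'd' 1→0 → fail=9;  out {4}∪{2}={2,4}
  n17('beb'): parent n16 fail=1; on 'b' 1→0 → fail=6;  out ∅∪∅=∅
  n22('bab'): parent n21 fail=10; on 'b' 10→0 → fail=6;  out {6}∪∅={6}
  n4('eaae'): parent n3 fail=11; on 'e' 11→10 → fail=14;  out ∅∪∅=∅
  n13('aacc'): parent n12 fail=23; on 'c' 23 → fail=24;  out {3}∪{7}={3,7}
  n18('bebc'): parent n17 fail=6; on 'c' 6→0 → fail=23;  out ∅∪∅=∅
  n5('eaaee'): parent n4 fail=14; on 'e' 14→1→0 → fail=1;  out {0}∪∅={0}
  n19('bebce'): parent n18 fail=23; on 'e' 23→0 → fail=1;  out ∅∪∅=∅
  n20('bebceb'): parent n19 fail=1; on 'b' 1→0 → fail=6;  out {5}∪∅={5}

Run:
[0] read 'c'  n0⇒n23
[1] read 'b'  n23⇒n6 (fail-walked)
[2] read 'a'  n6⇒n21
[3] read 'b'  n21⇒n22  ** P6@[1:3]
[4] read 'a'  n22⇒n21 (fail-walked)
[5] read 'e'  n21⇒n14 (fail-walked)
[6] read 'd'  n14⇒n15  ** P2@[6:6],P4@[4:6]
[7] read 'e'  n15⇒n1 (fail-walked)
[8] read 'a'  n1⇒n2
[9] read 'a'  n2⇒n3
[10] read 'e'  n3⇒n4
[11] read 'e'  n4⇒n5  ** P0@[7:11]
[12] read 'b'  n5⇒n6 (fail-walked)
[13] read 'c'  n6⇒n23 (fail-walked)
[14] read 'c'  n23⇒n24  ** P7@[13:14]
[15] read 'a'  n24⇒n10 (fail-walked)
[16] read 'e'  n10⇒n14
[17] read 'd'  n14⇒n15  ** P2@[17:17],P4@[15:17]
[18] read 'd'  n15⇒n9 (fail-walked)  ** P2@[18:18]
[19] read 'd'  n9⇒n9 (fail-walked)  ** P2@[19:19]
[20] read 'd'  n9⇒n9 (fail-walked)  ** P2@[20:20]
[21] read 'b'  n9⇒n6 (fail-walked)
[22] read 'c'  n6⇒n23 (fail-walked)
[23] read 'e'  n23⇒n1 (fail-walked)
[24] read 'a'  n1⇒n2
[25] read 'a'  n2⇒n3
[26] read 'c'  n3⇒n12 (fail-walked)
[27] read 'c'  n12⇒n13  ** P3@[24:27],P7@[26:27]
[28] read 'c'  n13⇒n24 (fail-walked)  ** P7@[27:28]
[29] read 'd'  n24⇒n9 (fail-walked)  ** P2@[29:29]
[30] read 'b'  n9⇒n6 (fail-walked)
[31] read 'a'  n6⇒n21

All matches (sorted): [[3,6],[6,2],[6,4],[11,0],[14,7],[17,2],[17,4],[18,2],[19,2],[20,2],[27,3],[27,7],[28,7],[29,2]]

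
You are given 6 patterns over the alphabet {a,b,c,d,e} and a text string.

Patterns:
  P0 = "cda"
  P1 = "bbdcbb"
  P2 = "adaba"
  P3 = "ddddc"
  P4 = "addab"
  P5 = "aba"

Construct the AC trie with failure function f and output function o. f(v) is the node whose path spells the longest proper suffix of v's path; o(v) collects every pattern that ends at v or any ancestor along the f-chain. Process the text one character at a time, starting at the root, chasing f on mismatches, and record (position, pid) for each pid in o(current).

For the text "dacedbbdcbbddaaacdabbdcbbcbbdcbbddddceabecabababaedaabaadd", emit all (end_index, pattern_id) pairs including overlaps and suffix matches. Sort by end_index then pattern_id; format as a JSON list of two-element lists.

Build automaton:
Trie nodes:
  0='ε' goto a→10 b→4 c→1 d→15
  1='c' goto d→2
  2='cd' goto a→3
  3='cda' goto ·  [P0 ends]
  4='b' goto b→5
  5='bb' goto d→6
  6='bbd' goto c→7
  7='bbdc' goto b→8
  8='bbdcb' goto b→9
  9='bbdcbb' goto ·  [P1 ends]
  10='a' goto b→23 d→11
  11='ad' goto a→12 d→20
  12='ada' goto b→13
  13='adab' goto a→14
  14='adaba' goto ·  [P2 ends]
  15='d' goto d→16
  16='dd' goto d→17
  17='ddd' goto d→18
  18='dddd' goto c→19
  19='ddddc' goto ·  [P3 ends]
  20='add' goto a→21
  21='adda' goto b→22
  22='addab' goto ·  [P4 ends]
  23='ab' goto a→24
  24='aba' goto ·  [P5 ends]

BFS fail/out derivation:
  n1('c'): parent n0 fail=0; on 'c' 0 → fail=0;  out ∅∪∅=∅
  n4('b'): parent n0 fail=0; on 'b' 0 → fail=0;  out ∅∪∅=∅
  n10('a'): parent n0 fail=0; on 'a' 0 → fail=0;  out ∅∪∅=∅
  n15('d'): parent n0 fail=0; on 'd' 0 → fail=0;  out ∅∪∅=∅
  n2('cd'): parent n1 fail=0; on 'd' 0 → fail=15;  out ∅∪∅=∅
  n5('bb'): parent n4 fail=0; on 'b' 0 → fail=4;  out ∅∪∅=∅
  n11('ad'): parent n10 fail=0; on 'd' 0 → fail=15;  out ∅∪∅=∅
  n16('dd'): parent n15 fail=0; on 'd' 0 → fail=15;  out ∅∪∅=∅
  n23('ab'): parent n10 fail=0; on 'b' 0 → fail=4;  out ∅∪∅=∅
  n3('cda'): parent n2 fail=15; on 'a' 15→0 → fail=10;  out {0}∪∅={0}
  n6('bbd'): parent n5 fail=4; on 'd' 4→0 → fail=15;  out ∅∪∅=∅
  n12('ada'): parent n11 fail=15; on 'a' 15→0 → fail=10;  out ∅∪∅=∅
  n17('ddd'): parent n16 fail=15; on 'd' 15 → fail=16;  out ∅∪∅=∅
  n20('add'): parent n11 fail=15; on 'd' 15 → fail=16;  out ∅∪∅=∅
  n24('aba'): parent n23 fail=4; on 'a' 4→0 → fail=10;  out {5}∪∅={5}
  n7('bbdc'): parent n6 fail=15; on 'c' 15→0 → fail=1;  out ∅∪∅=∅
  n13('adab'): parent n12 fail=10; on 'b' 10 → fail=23;  out ∅∪∅=∅
  n18('dddd'): parent n17 fail=16; on 'd' 16 → fail=17;  out ∅∪∅=∅
  n21('adda'): parent n20 fail=16; on 'a' 16→15→0 → fail=10;  out ∅∪∅=∅
  n8('bbdcb'): parent n7 fail=1; on 'b' 1→0 → fail=4;  out ∅∪∅=∅
  n14('adaba'): parent n13 fail=23; on 'a' 23 → fail=24;  out {2}∪{5}={2,5}
  n19('ddddc'): parent n18 fail=17; on 'c' 17→16→15→0 → fail=1;  out {3}∪∅={3}
  n22('addab'): parent n21 fail=10; on 'b' 10 → fail=23;  out {4}∪∅={4}
  n9('bbdcbb'): parent n8 fail=4; on 'b' 4 → fail=5;  out {1}∪∅={1}

Text stream:
[0] read 'd'  n0⇒n15
[1] read 'a'  n15⇒n10 (fail-walked)
[2] read 'c'  n10⇒n1 (fail-walked)
[3] read 'e'  n1⇒n0 (fail-walked)
[4] read 'd'  n0⇒n15
[5] read 'b'  n15⇒n4 (fail-walked)
[6] read 'b'  n4⇒n5
[7] read 'd'  n5⇒n6
[8] read 'c'  n6⇒n7
[9] read 'b'  n7⇒n8
[10] read 'b'  n8⇒n9  → match P1@[5:10]
[11] read 'd'  n9⇒n6 (fail-walked)
[12] read 'd'  n6⇒n16 (fail-walked)
[13] read 'a'  n16⇒n10 (fail-walked)
[14] read 'a'  n10⇒n10 (fail-walked)
[15] read 'a'  n10⇒n10 (fail-walked)
[16] read 'c'  n10⇒n1 (fail-walked)
[17] read 'd'  n1⇒n2
[18] read 'a'  n2⇒n3  → match P0@[16:18]
[19] read 'b'  n3⇒n23 (fail-walked)
[20] read 'b'  n23⇒n5 (fail-walked)
[21] read 'd'  n5⇒n6
[22] read 'c'  n6⇒n7
[23] read 'b'  n7⇒n8
[24] read 'b'  n8⇒n9  → match P1@[19:24]
[25] read 'c'  n9⇒n1 (fail-walked)
[26] read 'b'  n1⇒n4 (fail-walked)
[27] read 'b'  n4⇒n5
[28] read 'd'  n5⇒n6
[29] read 'c'  n6⇒n7
[30] read 'b'  n7⇒n8
[31] read 'b'  n8⇒n9  → match P1@[26:31]
[32] read 'd'  n9⇒n6 (fail-walked)
[33] read 'd'  n6⇒n16 (fail-walked)
[34] read 'd'  n16⇒n17
[35] read 'd'  n17⇒n18
[36] read 'c'  n18⇒n19  → match P3@[32:36]
[37] read 'e'  n19⇒n0 (fail-walked)
[38] read 'a'  n0⇒n10
[39] read 'b'  n10⇒n23
[40] read 'e'  n23⇒n0 (fail-walked)
[41] read 'c'  n0⇒n1
[42] read 'a'  n1⇒n10 (fail-walked)
[43] read 'b'  n10⇒n23
[44] read 'a'  n23⇒n24  → match P5@[42:44]
[45] read 'b'  n24⇒n23 (fail-walked)
[46] read 'a'  n23⇒n24  → match P5@[44:46]
[47] read 'b'  n24⇒n23 (fail-walked)
[48] read 'a'  n23⇒n24  → match P5@[46:48]
[49] read 'e'  n24⇒n0 (fail-walked)
[50] read 'd'  n0⇒n15
[51] read 'a'  n15⇒n10 (fail-walked)
[52] read 'a'  n10⇒n10 (fail-walked)
[53] read 'b'  n10⇒n23
[54] read 'a'  n23⇒n24  → match P5@[52:54]
[55] read 'a'  n24⇒n10 (fail-walked)
[56] read 'd'  n10⇒n11
[57] read 'd'  n11⇒n20

Result: [[10,1],[18,0],[24,1],[31,1],[36,3],[44,5],[46,5],[48,5],[54,5]]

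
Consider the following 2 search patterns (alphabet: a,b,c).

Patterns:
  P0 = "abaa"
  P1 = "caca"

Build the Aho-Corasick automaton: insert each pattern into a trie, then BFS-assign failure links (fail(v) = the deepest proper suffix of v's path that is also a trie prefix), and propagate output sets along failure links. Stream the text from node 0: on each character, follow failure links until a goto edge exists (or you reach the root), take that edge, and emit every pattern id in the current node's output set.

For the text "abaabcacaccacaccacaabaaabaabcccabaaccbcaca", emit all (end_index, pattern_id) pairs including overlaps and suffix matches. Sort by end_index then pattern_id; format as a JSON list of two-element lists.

Construct AC machine:
Trie nodes:
  n0 'ε': a→1 c→5
  n1 'a': b→2
  n2 'ab': a→3
  n3 'aba': a→4
  n4 'abaa': ·  ←P0
  n5 'c': a→6
  n6 'ca': c→7
  n7 'cac': a→8
  n8 'caca': ·  ←P1

BFS fail/out derivation:
  fail(1) 'a': from fail(0)=0 chase 'a': 0 ⇒ 0;  out=∅∪out(0)=∅
  fail(5) 'c': from fail(0)=0 chase 'c': 0 ⇒ 0;  out=∅∪out(0)=∅
  fail(2) 'ab': from fail(1)=0 chase 'b': 0 ⇒ 0;  out=∅∪out(0)=∅
  fail(6) 'ca': from fail(5)=0 chase 'a': 0 ⇒ 1;  out=∅∪out(1)=∅
  fail(3) 'aba': from fail(2)=0 chase 'a': 0 ⇒ 1;  out=∅∪out(1)=∅
  fail(7) 'cac': from fail(6)=1 chase 'c': 1→0 ⇒ 5;  out=∅∪out(5)=∅
  fail(4) 'abaa': from fail(3)=1 chase 'a': 1→0 ⇒ 1;  out={0}∪out(1)={0}
  fail(8) 'caca': from fail(7)=5 chase 'a': 5 ⇒ 6;  out={1}∪out(6)={1}

Text stream:
[0] read 'a'  n0⇒n1
[1] read 'b'  n1⇒n2
[2] read 'a'  n2⇒n3
[3] read 'a'  n3⇒n4  → match P0@[0:3]
[4] read 'b'  n4⇒n2 (via fail)
[5] read 'c'  n2⇒n5 (via fail)
[6] read 'a'  n5⇒n6
[7] read 'c'  n6⇒n7
[8] read 'a'  n7⇒n8  → match P1@[5:8]
[9] read 'c'  n8⇒n7 (via fail)
[10] read 'c'  n7⇒n5 (via fail)
[11] read 'a'  n5⇒n6
[12] read 'c'  n6⇒n7
[13] read 'a'  n7⇒n8  → match P1@[10:13]
[14] read 'c'  n8⇒n7 (via fail)
[15] read 'c'  n7⇒n5 (via fail)
[16] read 'a'  n5⇒n6
[17] read 'c'  n6⇒n7
[18] read 'a'  n7⇒n8  → match P1@[15:18]
[19] read 'a'  n8⇒n1 (via fail)
[20] read 'b'  n1⇒n2
[21] read 'a'  n2⇒n3
[22] read 'a'  n3⇒n4  → match P0@[19:22]
[23] read 'a'  n4⇒n1 (via fail)
[24] read 'b'  n1⇒n2
[25] read 'a'  n2⇒n3
[26] read 'a'  n3⇒n4  → match P0@[23:26]
[27] read 'b'  n4⇒n2 (via fail)
[28] read 'c'  n2⇒n5 (via fail)
[29] read 'c'  n5⇒n5 (via fail)
[30] read 'c'  n5⇒n5 (via fail)
[31] read 'a'  n5⇒n6
[32] read 'b'  n6⇒n2 (via fail)
[33] read 'a'  n2⇒n3
[34] read 'a'  n3⇒n4  → match P0@[31:34]
[35] read 'c'  n4⇒n5 (via fail)
[36] read 'c'  n5⇒n5 (via fail)
[37] read 'b'  n5⇒n0 (via fail)
[38] read 'c'  n0⇒n5
[39] read 'a'  n5⇒n6
[40] read 'c'  n6⇒n7
[41] read 'a'  n7⇒n8  → match P1@[38:41]

Matches: [[3,0],[8,1],[13,1],[18,1],[22,0],[26,0],[34,0],[41,1]]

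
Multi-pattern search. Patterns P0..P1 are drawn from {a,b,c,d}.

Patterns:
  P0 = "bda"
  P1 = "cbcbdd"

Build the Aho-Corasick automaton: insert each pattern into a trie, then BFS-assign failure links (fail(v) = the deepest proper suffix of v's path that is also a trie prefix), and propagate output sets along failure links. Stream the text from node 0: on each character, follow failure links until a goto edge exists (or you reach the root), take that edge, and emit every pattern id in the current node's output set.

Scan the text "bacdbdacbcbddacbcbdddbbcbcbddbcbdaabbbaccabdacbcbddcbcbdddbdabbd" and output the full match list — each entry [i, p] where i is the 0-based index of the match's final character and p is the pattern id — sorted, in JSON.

Construct AC machine:
Trie nodes:
  n0 'ε': b→1 c→4
  n1 'b': d→2
  n2 'bd': a→3
  n3 'bda': ·  ←P0
  n4 'c': b→5
  n5 'cb': c→6
  n6 'cbc': b→7
  n7 'cbcb': d→8
  n8 'cbcbd': d→9
  n9 'cbcbdd': ·  ←P1

Failure links (BFS by depth):
  n1('b'): parent n0 fail=0; on 'b' 0 → fail=0;  out ∅∪∅=∅
  n4('c'): parent n0 fail=0; on 'c' 0 → fail=0;  out ∅∪∅=∅
  n2('bd'): parent n1 fail=0; on 'd' 0 → fail=0;  out ∅∪∅=∅
  n5('cb'): parent n4 fail=0; on 'b' 0 → fail=1;  out ∅∪∅=∅
  n3('bda'): parent n2 fail=0; on 'a' 0 → fail=0;  out {0}∪∅={0}
  n6('cbc'): parent n5 fail=1; on 'c' 1→0 → fail=4;  out ∅∪∅=∅
  n7('cbcb'): parent n6 fail=4; on 'b' 4 → fail=5;  out ∅∪∅=∅
  n8('cbcbd'): parent n7 fail=5; on 'd' 5→1 → fail=2;  out ∅∪∅=∅
  n9('cbcbdd'): parent n8 fail=2; on 'd' 2→0 → fail=0;  out {1}∪∅={1}

Text stream:
[0] read 'b'  n0⇒n1
[1] read 'a'  n1⇒n0 ·f
[2] read 'c'  n0⇒n4
[3] read 'd'  n4⇒n0 ·f
[4] read 'b'  n0⇒n1
[5] read 'd'  n1⇒n2
[6] read 'a'  n2⇒n3  ** P0@[4:6]
[7] read 'c'  n3⇒n4 ·f
[8] read 'b'  n4⇒n5
[9] read 'c'  n5⇒n6
[10] read 'b'  n6⇒n7
[11] read 'd'  n7⇒n8
[12] read 'd'  n8⇒n9  ** P1@[7:12]
[13] read 'a'  n9⇒n0 ·f
[14] read 'c'  n0⇒n4
[15] read 'b'  n4⇒n5
[16] read 'c'  n5⇒n6
[17] read 'b'  n6⇒n7
[18] read 'd'  n7⇒n8
[19] read 'd'  n8⇒n9  ** P1@[14:19]
[20] read 'd'  n9⇒n0 ·f
[21] read 'b'  n0⇒n1
[22] read 'b'  n1⇒n1 ·f
[23] read 'c'  n1⇒n4 ·f
[24] read 'b'  n4⇒n5
[25] read 'c'  n5⇒n6
[26] read 'b'  n6⇒n7
[27] read 'd'  n7⇒n8
[28] read 'd'  n8⇒n9  ** P1@[23:28]
[29] read 'b'  n9⇒n1 ·f
[30] read 'c'  n1⇒n4 ·f
[31] read 'b'  n4⇒n5
[32] read 'd'  n5⇒n2 ·f
[33] read 'a'  n2⇒n3  ** P0@[31:33]
[34] read 'a'  n3⇒n0 ·f
[35] read 'b'  n0⇒n1
[36] read 'b'  n1⇒n1 ·f
[37] read 'b'  n1⇒n1 ·f
[38] read 'a'  n1⇒n0 ·f
[39] read 'c'  n0⇒n4
[40] read 'c'  n4⇒n4 ·f
[41] read 'a'  n4⇒n0 ·f
[42] read 'b'  n0⇒n1
[43] read 'd'  n1⇒n2
[44] read 'a'  n2⇒n3  ** P0@[42:44]
[45] read 'c'  n3⇒n4 ·f
[46] read 'b'  n4⇒n5
[47] read 'c'  n5⇒n6
[48] read 'b'  n6⇒n7
[49] read 'd'  n7⇒n8
[50] read 'd'  n8⇒n9  ** P1@[45:50]
[51] read 'c'  n9⇒n4 ·f
[52] read 'b'  n4⇒n5
[53] read 'c'  n5⇒n6
[54] read 'b'  n6⇒n7
[55] read 'd'  n7⇒n8
[56] read 'd'  n8⇒n9  ** P1@[51:56]
[57] read 'd'  n9⇒n0 ·f
[58] read 'b'  n0⇒n1
[59] read 'd'  n1⇒n2
[60] read 'a'  n2⇒n3  ** P0@[58:60]
[61] read 'b'  n3⇒n1 ·f
[62] read 'b'  n1⇒n1 ·f
[63] read 'd'  n1⇒n2

All matches (sorted): [[6,0],[12,1],[19,1],[28,1],[33,0],[44,0],[50,1],[56,1],[60,0]]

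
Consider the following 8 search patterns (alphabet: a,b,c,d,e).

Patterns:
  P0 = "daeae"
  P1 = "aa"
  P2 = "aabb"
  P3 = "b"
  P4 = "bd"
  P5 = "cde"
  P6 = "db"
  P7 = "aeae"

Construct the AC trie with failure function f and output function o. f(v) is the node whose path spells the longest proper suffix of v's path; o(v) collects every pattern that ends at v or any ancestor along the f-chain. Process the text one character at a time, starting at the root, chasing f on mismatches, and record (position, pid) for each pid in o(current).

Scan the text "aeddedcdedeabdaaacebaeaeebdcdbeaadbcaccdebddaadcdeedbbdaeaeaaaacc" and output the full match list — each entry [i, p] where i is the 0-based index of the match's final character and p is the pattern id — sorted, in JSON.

Construct AC machine:
Trie (insert patterns):
  n0 'ε': a→6 b→10 c→12 d→1
  n1 'd': a→2 b→15
  n2 'da': e→3
  n3 'dae': a→4
  n4 'daea': e→5
  n5 'daeae': ·  [P0 ends]
  n6 'a': a→7 e→16
  n7 'aa': b→8  [P1 ends]
  n8 'aab': b→9
  n9 'aabb': ·  [P2 ends]
  n10 'b': d→11  [P3 ends]
  n11 'bd': ·  [P4 ends]
  n12 'c': d→13
  n13 'cd': e→14
  n14 'cde': ·  [P5 ends]
  n15 'db': ·  [P6 ends]
  n16 'ae': a→17
  n17 'aea': e→18
  n18 'aeae': ·  [P7 ends]

BFS fail/out derivation:
  n1('d'): parent n0 fail=0; on 'd' 0 → fail=0;  out ∅∪∅=∅
  n6('a'): parent n0 fail=0; on 'a' 0 → fail=0;  out ∅∪∅=∅
  n10('b'): parent n0 fail=0; on 'b' 0 → fail=0;  out {3}∪∅={3}
  n12('c'): parent n0 fail=0; on 'c' 0 → fail=0;  out ∅∪∅=∅
  n2('da'): parent n1 fail=0; on 'a' 0 → fail=6;  out ∅∪∅=∅
  n7('aa'): parent n6 fail=0; on 'a' 0 → fail=6;  out {1}∪∅={1}
  n11('bd'): parent n10 fail=0; on 'd' 0 → fail=1;  out {4}∪∅={4}
  n13('cd'): parent n12 fail=0; on 'd' 0 → fail=1;  out ∅∪∅=∅
  n15('db'): parent n1 fail=0; on 'b' 0 → fail=10;  out {6}∪{3}={3,6}
  n16('ae'): parent n6 fail=0; on 'e' 0 → fail=0;  out ∅∪∅=∅
  n3('dae'): parent n2 fail=6; on 'e' 6 → fail=16;  out ∅∪∅=∅
  n8('aab'): parent n7 fail=6; on 'b' 6→0 → fail=10;  out ∅∪{3}={3}
  n14('cde'): parent n13 fail=1; on 'e' 1→0 → fail=0;  out {5}∪∅={5}
  n17('aea'): parent n16 fail=0; on 'a' 0 → fail=6;  out ∅∪∅=∅
  n4('daea'): parent n3 fail=16; on 'a' 16 → fail=17;  out ∅∪∅=∅
  n9('aabb'): parent n8 fail=10; on 'b' 10→0 → fail=10;  out {2}∪{3}={2,3}
  n18('aeae'): parent n17 fail=6; on 'e' 6 → fail=16;  out {7}∪∅={7}
  n5('daeae'): parent n4 fail=17; on 'e' 17 → fail=18;  out {0}∪{7}={0,7}

Text stream:
i=0 'a': node 0→6
i=1 'e': node 6→16
i=2 'd': node 16→1 (via fail)
i=3 'd': node 1→1 (via fail)
i=4 'e': node 1→0 (via fail)
i=5 'd': node 0→1
i=6 'c': node 1→12 (via fail)
i=7 'd': node 12→13
i=8 'e': node 13→14  ** P5@[6:8]
i=9 'd': node 14→1 (via fail)
i=10 'e': node 1→0 (via fail)
i=11 'a': node 0→6
i=12 'b': node 6→10 (via fail)  ** P3@[12:12]
i=13 'd': node 10→11  ** P4@[12:13]
i=14 'a': node 11→2 (via fail)
i=15 'a': node 2→7 (via fail)  ** P1@[14:15]
i=16 'a': node 7→7 (via fail)  ** P1@[15:16]
i=17 'c': node 7→12 (via fail)
i=18 'e': node 12→0 (via fail)
i=19 'b': node 0→10  ** P3@[19:19]
i=20 'a': node 10→6 (via fail)
i=21 'e': node 6→16
i=22 'a': node 16→17
i=23 'e': node 17→18  ** P7@[20:23]
i=24 'e': node 18→0 (via fail)
i=25 'b': node 0→10  ** P3@[25:25]
i=26 'd': node 10→11  ** P4@[25:26]
i=27 'c': node 11→12 (via fail)
i=28 'd': node 12→13
i=29 'b': node 13→15 (via fail)  ** P3@[29:29],P6@[28:29]
i=30 'e': node 15→0 (via fail)
i=31 'a': node 0→6
i=32 'a': node 6→7  ** P1@[31:32]
i=33 'd': node 7→1 (via fail)
i=34 'b': node 1→15  ** P3@[34:34],P6@[33:34]
i=35 'c': node 15→12 (via fail)
i=36 'a': node 12→6 (via fail)
i=37 'c': node 6→12 (via fail)
i=38 'c': node 12→12 (via fail)
i=39 'd': node 12→13
i=40 'e': node 13→14  ** P5@[38:40]
i=41 'b': node 14→10 (via fail)  ** P3@[41:41]
i=42 'd': node 10→11  ** P4@[41:42]
i=43 'd': node 11→1 (via fail)
i=44 'a': node 1→2
i=45 'a': node 2→7 (via fail)  ** P1@[44:45]
i=46 'd': node 7→1 (via fail)
i=47 'c': node 1→12 (via fail)
i=48 'd': node 12→13
i=49 'e': node 13→14  ** P5@[47:49]
i=50 'e': node 14→0 (via fail)
i=51 'd': node 0→1
i=52 'b': node 1→15  ** P3@[52:52],P6@[51:52]
i=53 'b': node 15→10 (via fail)  ** P3@[53:53]
i=54 'd': node 10→11  ** P4@[53:54]
i=55 'a': node 11→2 (via fail)
i=56 'e': node 2→3
i=57 'a': node 3→4
i=58 'e': node 4→5  ** P0@[54:58],P7@[55:58]
i=59 'a': node 5→17 (via fail)
i=60 'a': node 17→7 (via fail)  ** P1@[59:60]
i=61 'a': node 7→7 (via fail)  ** P1@[60:61]
i=62 'a': node 7→7 (via fail)  ** P1@[61:62]
i=63 'c': node 7→12 (via fail)
i=64 'c': node 12→12 (via fail)

All matches (sorted): [[8,5],[12,3],[13,4],[15,1],[16,1],[19,3],[23,7],[25,3],[26,4],[29,3],[29,6],[32,1],[34,3],[34,6],[40,5],[41,3],[42,4],[45,1],[49,5],[52,3],[52,6],[53,3],[54,4],[58,0],[58,7],[60,1],[61,1],[62,1]]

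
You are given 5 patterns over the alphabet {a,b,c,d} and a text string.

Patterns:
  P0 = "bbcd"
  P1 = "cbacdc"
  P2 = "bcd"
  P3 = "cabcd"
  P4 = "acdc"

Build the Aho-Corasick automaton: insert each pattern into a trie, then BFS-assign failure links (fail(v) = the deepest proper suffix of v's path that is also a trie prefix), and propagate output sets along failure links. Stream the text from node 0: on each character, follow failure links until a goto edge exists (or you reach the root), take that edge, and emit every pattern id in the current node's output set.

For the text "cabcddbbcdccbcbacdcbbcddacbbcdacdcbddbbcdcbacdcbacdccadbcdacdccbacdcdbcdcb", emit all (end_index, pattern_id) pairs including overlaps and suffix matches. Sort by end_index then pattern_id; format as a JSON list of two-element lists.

Build automaton:
Trie nodes:
  n0 'ε': a→17 b→1 c→5
  n1 'b': b→2 c→11
  n2 'bb': c→3
  n3 'bbc': d→4
  n4 'bbcd': ·  [P0 ends]
  n5 'c': a→13 b→6
  n6 'cb': a→7
  n7 'cba': c→8
  n8 'cbac': d→9
  n9 'cbacd': c→10
  n10 'cbacdc': ·  [P1 ends]
  n11 'bc': d→12
  n12 'bcd': ·  [P2 ends]
  n13 'ca': b→14
  n14 'cab': c→15
  n15 'cabc': d→16
  n16 'cabcd': ·  [P3 ends]
  n17 'a': c→18
  n18 'ac': d→19
  n19 'acd': c→20
  n20 'acdc': ·  [P4 ends]

Failure links (BFS by depth):
  fail(1) 'b': from fail(0)=0 chase 'b': 0 ⇒ 0;  out=∅∪out(0)=∅
  fail(5) 'c': from fail(0)=0 chase 'c': 0 ⇒ 0;  out=∅∪out(0)=∅
  fail(17) 'a': from fail(0)=0 chase 'a': 0 ⇒ 0;  out=∅∪out(0)=∅
  fail(2) 'bb': from fail(1)=0 chase 'b': 0 ⇒ 1;  out=∅∪out(1)=∅
  fail(6) 'cb': from fail(5)=0 chase 'b': 0 ⇒ 1;  out=∅∪out(1)=∅
  fail(11) 'bc': from fail(1)=0 chase 'c': 0 ⇒ 5;  out=∅∪out(5)=∅
  fail(13) 'ca': from fail(5)=0 chase 'a': 0 ⇒ 17;  out=∅∪out(17)=∅
  fail(18) 'ac': from fail(17)=0 chase 'c': 0 ⇒ 5;  out=∅∪out(5)=∅
  fail(3) 'bbc': from fail(2)=1 chase 'c': 1 ⇒ 11;  out=∅∪out(11)=∅
  fail(7) 'cba': from fail(6)=1 chase 'a': 1→0 ⇒ 17;  out=∅∪out(17)=∅
  fail(12) 'bcd': from fail(11)=5 chase 'd': 5→0 ⇒ 0;  out={2}∪out(0)={2}
  fail(14) 'cab': from fail(13)=17 chase 'b': 17→0 ⇒ 1;  out=∅∪out(1)=∅
  fail(19) 'acd': from fail(18)=5 chase 'd': 5→0 ⇒ 0;  out=∅∪out(0)=∅
  fail(4) 'bbcd': from fail(3)=11 chase 'd': 11 ⇒ 12;  out={0}∪out(12)={0,2}
  fail(8) 'cbac': from fail(7)=17 chase 'c': 17 ⇒ 18;  out=∅∪out(18)=∅
  fail(15) 'cabc': from fail(14)=1 chase 'c': 1 ⇒ 11;  out=∅∪out(11)=∅
  fail(20) 'acdc': from fail(19)=0 chase 'c': 0 ⇒ 5;  out={4}∪out(5)={4}
  fail(9) 'cbacd': from fail(8)=18 chase 'd': 18 ⇒ 19;  out=∅∪out(19)=∅
  fail(16) 'cabcd': from fail(15)=11 chase 'd': 11 ⇒ 12;  out={3}∪out(12)={2,3}
  fail(10) 'cbacdc': from fail(9)=19 chase 'c': 19 ⇒ 20;  out={1}∪out(20)={1,4}

Scan:
[0] read 'c'  n0⇒n5
[1] read 'a'  n5⇒n13
[2] read 'b'  n13⇒n14
[3] read 'c'  n14⇒n15
[4] read 'd'  n15⇒n16  → match P2@[2:4],P3@[0:4]
[5] read 'd'  n16⇒n0 (via fail)
[6] read 'b'  n0⇒n1
[7] read 'b'  n1⇒n2
[8] read 'c'  n2⇒n3
[9] read 'd'  n3⇒n4  → match P0@[6:9],P2@[7:9]
[10] read 'c'  n4⇒n5 (via fail)
[11] read 'c'  n5⇒n5 (via fail)
[12] read 'b'  n5⇒n6
[13] read 'c'  n6⇒n11 (via fail)
[14] read 'b'  n11⇒n6 (via fail)
[15] read 'a'  n6⇒n7
[16] read 'c'  n7⇒n8
[17] read 'd'  n8⇒n9
[18] read 'c'  n9⇒n10  → match P1@[13:18],P4@[15:18]
[19] read 'b'  n10⇒n6 (via fail)
[20] read 'b'  n6⇒n2 (via fail)
[21] read 'c'  n2⇒n3
[22] read 'd'  n3⇒n4  → match P0@[19:22],P2@[20:22]
[23] read 'd'  n4⇒n0 (via fail)
[24] read 'a'  n0⇒n17
[25] read 'c'  n17⇒n18
[26] read 'b'  n18⇒n6 (via fail)
[27] read 'b'  n6⇒n2 (via fail)
[28] read 'c'  n2⇒n3
[29] read 'd'  n3⇒n4  → match P0@[26:29],P2@[27:29]
[30] read 'a'  n4⇒n17 (via fail)
[31] read 'c'  n17⇒n18
[32] read 'd'  n18⇒n19
[33] read 'c'  n19⇒n20  → match P4@[30:33]
[34] read 'b'  n20⇒n6 (via fail)
[35] read 'd'  n6⇒n0 (via fail)
[36] read 'd'  n0⇒n0
[37] read 'b'  n0⇒n1
[38] read 'b'  n1⇒n2
[39] read 'c'  n2⇒n3
[40] read 'd'  n3⇒n4  → match P0@[37:40],P2@[38:40]
[41] read 'c'  n4⇒n5 (via fail)
[42] read 'b'  n5⇒n6
[43] read 'a'  n6⇒n7
[44] read 'c'  n7⇒n8
[45] read 'd'  n8⇒n9
[46] read 'c'  n9⇒n10  → match P1@[41:46],P4@[43:46]
[47] read 'b'  n10⇒n6 (via fail)
[48] read 'a'  n6⇒n7
[49] read 'c'  n7⇒n8
[50] read 'd'  n8⇒n9
[51] read 'c'  n9⇒n10  → match P1@[46:51],P4@[48:51]
[52] read 'c'  n10⇒n5 (via fail)
[53] read 'a'  n5⇒n13
[54] read 'd'  n13⇒n0 (via fail)
[55] read 'b'  n0⇒n1
[56] read 'c'  n1⇒n11
[57] read 'd'  n11⇒n12  → match P2@[55:57]
[58] read 'a'  n12⇒n17 (via fail)
[59] read 'c'  n17⇒n18
[60] read 'd'  n18⇒n19
[61] read 'c'  n19⇒n20  → match P4@[58:61]
[62] read 'c'  n20⇒n5 (via fail)
[63] read 'b'  n5⇒n6
[64] read 'a'  n6⇒n7
[65] read 'c'  n7⇒n8
[66] read 'd'  n8⇒n9
[67] read 'c'  n9⇒n10  → match P1@[62:67],P4@[64:67]
[68] read 'd'  n10⇒n0 (via fail)
[69] read 'b'  n0⇒n1
[70] read 'c'  n1⇒n11
[71] read 'd'  n11⇒n12  → match P2@[69:71]
[72] read 'c'  n12⇒n5 (via fail)
[73] read 'b'  n5⇒n6

All matches (sorted): [[4,2],[4,3],[9,0],[9,2],[18,1],[18,4],[22,0],[22,2],[29,0],[29,2],[33,4],[40,0],[40,2],[46,1],[46,4],[51,1],[51,4],[57,2],[61,4],[67,1],[67,4],[71,2]]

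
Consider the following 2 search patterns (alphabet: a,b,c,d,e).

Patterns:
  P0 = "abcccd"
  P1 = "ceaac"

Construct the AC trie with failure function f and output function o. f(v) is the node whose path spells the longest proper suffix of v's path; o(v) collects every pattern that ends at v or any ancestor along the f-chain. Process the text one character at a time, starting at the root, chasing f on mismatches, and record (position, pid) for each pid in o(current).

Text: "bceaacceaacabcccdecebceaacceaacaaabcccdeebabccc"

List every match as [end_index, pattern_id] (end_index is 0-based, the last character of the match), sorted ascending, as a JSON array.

Construct AC machine:
Trie (insert patterns):
  0='ε' goto a→1 c→7
  1='a' goto b→2
  2='ab' goto c→3
  3='abc' goto c→4
  4='abcc' goto c→5
  5='abccc' goto d→6
  6='abcccd' goto ·  ←P0
  7='c' goto e→8
  8='ce' goto a→9
  9='cea' goto a→10
  10='ceaa' goto c→11
  11='ceaac' goto ·  ←P1

BFS fail/out derivation:
  n1('a'): parent n0 fail=0; on 'a' 0 → fail=0;  out ∅∪∅=∅
  n7('c'): parent n0 fail=0; on 'c' 0 → fail=0;  out ∅∪∅=∅
  n2('ab'): parent n1 fail=0; on 'b' 0 → fail=0;  out ∅∪∅=∅
  n8('ce'): parent n7 fail=0; on 'e' 0 → fail=0;  out ∅∪∅=∅
  n3('abc'): parent n2 fail=0; on 'c' 0 → fail=7;  out ∅∪∅=∅
  n9('cea'): parent n8 fail=0; on 'a' 0 → fail=1;  out ∅∪∅=∅
  n4('abcc'): parent n3 fail=7; on 'c' 7→0 → fail=7;  out ∅∪∅=∅
  n10('ceaa'): parent n9 fail=1; on 'a' 1→0 → fail=1;  out ∅∪∅=∅
  n5('abccc'): parent n4 fail=7; on 'c' 7→0 → fail=7;  out ∅∪∅=∅
  n11('ceaac'): parent n10 fail=1; on 'c' 1→0 → fail=7;  out {1}∪∅={1}
  n6('abcccd'): parent n5 fail=7; on 'd' 7→0 → fail=0;  out {0}∪∅={0}

Scan:
[0] read 'b'  n0⇒n0
[1] read 'c'  n0⇒n7
[2] read 'e'  n7⇒n8
[3] read 'a'  n8⇒n9
[4] read 'a'  n9⇒n10
[5] read 'c'  n10⇒n11  emit P1@[1:5]
[6] read 'c'  n11⇒n7 (via fail)
[7] read 'e'  n7⇒n8
[8] read 'a'  n8⇒n9
[9] read 'a'  n9⇒n10
[10] read 'c'  n10⇒n11  emit P1@[6:10]
[11] read 'a'  n11⇒n1 (via fail)
[12] read 'b'  n1⇒n2
[13] read 'c'  n2⇒n3
[14] read 'c'  n3⇒n4
[15] read 'c'  n4⇒n5
[16] read 'd'  n5⇒n6  emit P0@[11:16]
[17] read 'e'  n6⇒n0 (via fail)
[18] read 'c'  n0⇒n7
[19] read 'e'  n7⇒n8
[20] read 'b'  n8⇒n0 (via fail)
[21] read 'c'  n0⇒n7
[22] read 'e'  n7⇒n8
[23] read 'a'  n8⇒n9
[24] read 'a'  n9⇒n10
[25] read 'c'  n10⇒n11  emit P1@[21:25]
[26] read 'c'  n11⇒n7 (via fail)
[27] read 'e'  n7⇒n8
[28] read 'a'  n8⇒n9
[29] read 'a'  n9⇒n10
[30] read 'c'  n10⇒n11  emit P1@[26:30]
[31] read 'a'  n11⇒n1 (via fail)
[32] read 'a'  n1⇒n1 (via fail)
[33] read 'a'  n1⇒n1 (via fail)
[34] read 'b'  n1⇒n2
[35] read 'c'  n2⇒n3
[36] read 'c'  n3⇒n4
[37] read 'c'  n4⇒n5
[38] read 'd'  n5⇒n6  emit P0@[33:38]
[39] read 'e'  n6⇒n0 (via fail)
[40] read 'e'  n0⇒n0
[41] read 'b'  n0⇒n0
[42] read 'a'  n0⇒n1
[43] read 'b'  n1⇒n2
[44] read 'c'  n2⇒n3
[45] read 'c'  n3⇒n4
[46] read 'c'  n4⇒n5

All matches (sorted): [[5,1],[10,1],[16,0],[25,1],[30,1],[38,0]]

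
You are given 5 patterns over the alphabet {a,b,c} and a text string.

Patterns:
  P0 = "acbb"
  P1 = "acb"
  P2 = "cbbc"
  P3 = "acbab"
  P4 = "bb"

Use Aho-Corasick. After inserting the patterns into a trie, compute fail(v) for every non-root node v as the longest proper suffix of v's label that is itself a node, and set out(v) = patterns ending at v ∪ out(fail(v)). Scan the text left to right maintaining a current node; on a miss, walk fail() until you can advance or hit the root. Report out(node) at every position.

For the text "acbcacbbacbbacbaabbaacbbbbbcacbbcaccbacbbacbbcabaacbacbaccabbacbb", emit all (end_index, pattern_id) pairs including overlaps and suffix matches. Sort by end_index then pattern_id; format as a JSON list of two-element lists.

Construct AC machine:
Trie (insert patterns):
  0='ε' goto a→1 b→11 c→5
  1='a' goto c→2
  2='ac' goto b→3
  3='acb' goto a→9 b→4  [P1 ends]
  4='acbb' goto ·  [P0 ends]
  5='c' goto b→6
  6='cb' goto b→7
  7='cbb' goto c→8
  8='cbbc' goto ·  [P2 ends]
  9='acba' goto b→10
  10='acbab' goto ·  [P3 ends]
  11='b' goto b→12
  12='bb' goto ·  [P4 ends]

Failure links (BFS by depth):
  fail(1) 'a': from fail(0)=0 chase 'a': 0 ⇒ 0;  out=∅∪out(0)=∅
  fail(5) 'c': from fail(0)=0 chase 'c': 0 ⇒ 0;  out=∅∪out(0)=∅
  fail(11) 'b': from fail(0)=0 chase 'b': 0 ⇒ 0;  out=∅∪out(0)=∅
  fail(2) 'ac': from fail(1)=0 chase 'c': 0 ⇒ 5;  out=∅∪out(5)=∅
  fail(6) 'cb': from fail(5)=0 chase 'b': 0 ⇒ 11;  out=∅∪out(11)=∅
  fail(12) 'bb': from fail(11)=0 chase 'b': 0 ⇒ 11;  out={4}∪out(11)={4}
  fail(3) 'acb': from fail(2)=5 chase 'b': 5 ⇒ 6;  out={1}∪out(6)={1}
  fail(7) 'cbb': from fail(6)=11 chase 'b': 11 ⇒ 12;  out=∅∪out(12)={4}
  fail(4) 'acbb': from fail(3)=6 chase 'b': 6 ⇒ 7;  out={0}∪out(7)={0,4}
  fail(8) 'cbbc': from fail(7)=12 chase 'c': 12→11→0 ⇒ 5;  out={2}∪out(5)={2}
  fail(9) 'acba': from fail(3)=6 chase 'a': 6→11→0 ⇒ 1;  out=∅∪out(1)=∅
  fail(10) 'acbab': from fail(9)=1 chase 'b': 1→0 ⇒ 11;  out={3}∪out(11)={3}

Run:
[0] read 'a'  n0⇒n1
[1] read 'c'  n1⇒n2
[2] read 'b'  n2⇒n3  → match P1@[0:2]
[3] read 'c'  n3⇒n5 (fail-walked)
[4] read 'a'  n5⇒n1 (fail-walked)
[5] read 'c'  n1⇒n2
[6] read 'b'  n2⇒n3  → match P1@[4:6]
[7] read 'b'  n3⇒n4  → match P0@[4:7],P4@[6:7]
[8] read 'a'  n4⇒n1 (fail-walked)
[9] read 'c'  n1⇒n2
[10] read 'b'  n2⇒n3  → match P1@[8:10]
[11] read 'b'  n3⇒n4  → match P0@[8:11],P4@[10:11]
[12] read 'a'  n4⇒n1 (fail-walked)
[13] read 'c'  n1⇒n2
[14] read 'b'  n2⇒n3  → match P1@[12:14]
[15] read 'a'  n3⇒n9
[16] read 'a'  n9⇒n1 (fail-walked)
[17] read 'b'  n1⇒n11 (fail-walked)
[18] read 'b'  n11⇒n12  → match P4@[17:18]
[19] read 'a'  n12⇒n1 (fail-walked)
[20] read 'a'  n1⇒n1 (fail-walked)
[21] read 'c'  n1⇒n2
[22] read 'b'  n2⇒n3  → match P1@[20:22]
[23] read 'b'  n3⇒n4  → match P0@[20:23],P4@[22:23]
[24] read 'b'  n4⇒n12 (fail-walked)  → match P4@[23:24]
[25] read 'b'  n12⇒n12 (fail-walked)  → match P4@[24:25]
[26] read 'b'  n12⇒n12 (fail-walked)  → match P4@[25:26]
[27] read 'c'  n12⇒n5 (fail-walked)
[28] read 'a'  n5⇒n1 (fail-walked)
[29] read 'c'  n1⇒n2
[30] read 'b'  n2⇒n3  → match P1@[28:30]
[31] read 'b'  n3⇒n4  → match P0@[28:31],P4@[30:31]
[32] read 'c'  n4⇒n8 (fail-walked)  → match P2@[29:32]
[33] read 'a'  n8⇒n1 (fail-walked)
[34] read 'c'  n1⇒n2
[35] read 'c'  n2⇒n5 (fail-walked)
[36] read 'b'  n5⇒n6
[37] read 'a'  n6⇒n1 (fail-walked)
[38] read 'c'  n1⇒n2
[39] read 'b'  n2⇒n3  → match P1@[37:39]
[40] read 'b'  n3⇒n4  → match P0@[37:40],P4@[39:40]
[41] read 'a'  n4⇒n1 (fail-walked)
[42] read 'c'  n1⇒n2
[43] read 'b'  n2⇒n3  → match P1@[41:43]
[44] read 'b'  n3⇒n4  → match P0@[41:44],P4@[43:44]
[45] read 'c'  n4⇒n8 (fail-walked)  → match P2@[42:45]
[46] read 'a'  n8⇒n1 (fail-walked)
[47] read 'b'  n1⇒n11 (fail-walked)
[48] read 'a'  n11⇒n1 (fail-walked)
[49] read 'a'  n1⇒n1 (fail-walked)
[50] read 'c'  n1⇒n2
[51] read 'b'  n2⇒n3  → match P1@[49:51]
[52] read 'a'  n3⇒n9
[53] read 'c'  n9⇒n2 (fail-walked)
[54] read 'b'  n2⇒n3  → match P1@[52:54]
[55] read 'a'  n3⇒n9
[56] read 'c'  n9⇒n2 (fail-walked)
[57] read 'c'  n2⇒n5 (fail-walked)
[58] read 'a'  n5⇒n1 (fail-walked)
[59] read 'b'  n1⇒n11 (fail-walked)
[60] read 'b'  n11⇒n12  → match P4@[59:60]
[61] read 'a'  n12⇒n1 (fail-walked)
[62] read 'c'  n1⇒n2
[63] read 'b'  n2⇒n3  → match P1@[61:63]
[64] read 'b'  n3⇒n4  → match P0@[61:64],P4@[63:64]

Matches: [[2,1],[6,1],[7,0],[7,4],[10,1],[11,0],[11,4],[14,1],[18,4],[22,1],[23,0],[23,4],[24,4],[25,4],[26,4],[30,1],[31,0],[31,4],[32,2],[39,1],[40,0],[40,4],[43,1],[44,0],[44,4],[45,2],[51,1],[54,1],[60,4],[63,1],[64,0],[64,4]]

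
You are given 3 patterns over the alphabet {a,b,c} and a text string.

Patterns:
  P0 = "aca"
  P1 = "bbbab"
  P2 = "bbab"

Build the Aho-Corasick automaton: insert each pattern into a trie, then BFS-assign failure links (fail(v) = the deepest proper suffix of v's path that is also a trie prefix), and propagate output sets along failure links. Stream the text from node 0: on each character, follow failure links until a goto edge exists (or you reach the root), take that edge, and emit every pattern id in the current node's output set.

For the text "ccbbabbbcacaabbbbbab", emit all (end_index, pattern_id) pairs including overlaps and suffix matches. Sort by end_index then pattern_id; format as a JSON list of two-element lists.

Build:
Trie nodes:
  n0 'ε': a→1 b→4
  n1 'a': c→2
  n2 'ac': a→3
  n3 'aca': ·  [P0 ends]
  n4 'b': b→5
  n5 'bb': a→9 b→6
  n6 'bbb': a→7
  n7 'bbba': b→8
  n8 'bbbab': ·  [P1 ends]
  n9 'bba': b→10
  n10 'bbab': ·  [P2 ends]

BFS fail/out derivation:
  n1('a'): parent n0 fail=0; on 'a' 0 → fail=0;  out ∅∪∅=∅
  n4('b'): parent n0 fail=0; on 'b' 0 → fail=0;  out ∅∪∅=∅
  n2('ac'): parent n1 fail=0; on 'c' 0 → fail=0;  out ∅∪∅=∅
  n5('bb'): parent n4 fail=0; on 'b' 0 → fail=4;  out ∅∪∅=∅
  n3('aca'): parent n2 fail=0; on 'a' 0 → fail=1;  out {0}∪∅={0}
  n6('bbb'): parent n5 fail=4; on 'b' 4 → fail=5;  out ∅∪∅=∅
  n9('bba'): parent n5 fail=4; on 'a' 4→0 → fail=1;  out ∅∪∅=∅
  n7('bbba'): parent n6 fail=5; on 'a' 5 → fail=9;  out ∅∪∅=∅
  n10('bbab'): parent n9 fail=1; on 'b' 1→0 → fail=4;  out {2}∪∅={2}
  n8('bbbab'): parent n7 fail=9; on 'b' 9 → fail=10;  out {1}∪{2}={1,2}

Text stream:
i=0 'c': node 0→0
i=1 'c': node 0→0
i=2 'b': node 0→4
i=3 'b': node 4→5
i=4 'a': node 5→9
i=5 'b': node 9→10  → match P2@[2:5]
i=6 'b': node 10→5 ·f
i=7 'b': node 5→6
i=8 'c': node 6→0 ·f
i=9 'a': node 0→1
i=10 'c': node 1→2
i=11 'a': node 2→3  → match P0@[9:11]
i=12 'a': node 3→1 ·f
i=13 'b': node 1→4 ·f
i=14 'b': node 4→5
i=15 'b': node 5→6
i=16 'b': node 6→6 ·f
i=17 'b': node 6→6 ·f
i=18 'a': node 6→7
i=19 'b': node 7→8  → match P1@[15:19],P2@[16:19]

Matches: [[5,2],[11,0],[19,1],[19,2]]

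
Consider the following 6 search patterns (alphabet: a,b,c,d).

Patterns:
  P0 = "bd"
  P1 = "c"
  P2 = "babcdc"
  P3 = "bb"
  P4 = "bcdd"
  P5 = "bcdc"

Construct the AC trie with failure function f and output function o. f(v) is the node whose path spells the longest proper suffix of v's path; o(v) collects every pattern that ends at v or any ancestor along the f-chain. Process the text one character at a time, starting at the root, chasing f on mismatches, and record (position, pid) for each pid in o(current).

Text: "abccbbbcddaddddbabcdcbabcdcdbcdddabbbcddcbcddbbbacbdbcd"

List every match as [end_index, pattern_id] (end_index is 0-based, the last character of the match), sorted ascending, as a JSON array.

Build automaton:
Trie (insert patterns):
  n0 'ε': b→1 c→3
  n1 'b': a→4 b→9 c→10 d→2
  n2 'bd': ·  [P0 ends]
  n3 'c': ·  [P1 ends]
  n4 'ba': b→5
  n5 'bab': c→6
  n6 'babc': d→7
  n7 'babcd': c→8
  n8 'babcdc': ·  [P2 ends]
  n9 'bb': ·  [P3 ends]
  n10 'bc': d→11
  n11 'bcd': c→13 d→12
  n12 'bcdd': ·  [P4 ends]
  n13 'bcdc': ·  [P5 ends]

BFS fail/out derivation:
  n1('b'): parent n0 fail=0; on 'b' 0 → fail=0;  out ∅∪∅=∅
  n3('c'): parent n0 fail=0; on 'c' 0 → fail=0;  out {1}∪∅={1}
  n2('bd'): parent n1 fail=0; on 'd' 0 → fail=0;  out {0}∪∅={0}
  n4('ba'): parent n1 fail=0; on 'a' 0 → fail=0;  out ∅∪∅=∅
  n9('bb'): parent n1 fail=0; on 'b' 0 → fail=1;  out {3}∪∅={3}
  n10('bc'): parent n1 fail=0; on 'c' 0 → fail=3;  out ∅∪{1}={1}
  n5('bab'): parent n4 fail=0; on 'b' 0 → fail=1;  out ∅∪∅=∅
  n11('bcd'): parent n10 fail=3; on 'd' 3→0 → fail=0;  out ∅∪∅=∅
  n6('babc'): parent n5 fail=1; on 'c' 1 → fail=10;  out ∅∪{1}={1}
  n12('bcdd'): parent n11 fail=0; on 'd' 0 → fail=0;  out {4}∪∅={4}
  n13('bcdc'): parent n11 fail=0; on 'c' 0 → fail=3;  out {5}∪{1}={1,5}
  n7('babcd'): parent n6 fail=10; on 'd' 10 → fail=11;  out ∅∪∅=∅
  n8('babcdc'): parent n7 fail=11; on 'c' 11 → fail=13;  out {2}∪{1,5}={1,2,5}

Scan:
pos 0 'a': at 0
pos 1 'b': at 1
pos 2 'c': at 10  → match P1@[2:2]
pos 3 'c': at 3 (fail-walked)  → match P1@[3:3]
pos 4 'b': at 1 (fail-walked)
pos 5 'b': at 9  → match P3@[4:5]
pos 6 'b': at 9 (fail-walked)  → match P3@[5:6]
pos 7 'c': at 10 (fail-walked)  → match P1@[7:7]
pos 8 'd': at 11
pos 9 'd': at 12  → match P4@[6:9]
pos 10 'a': at 0 (fail-walked)
pos 11 'd': at 0
pos 12 'd': at 0
pos 13 'd': at 0
pos 14 'd': at 0
pos 15 'b': at 1
pos 16 'a': at 4
pos 17 'b': at 5
pos 18 'c': at 6  → match P1@[18:18]
pos 19 'd': at 7
pos 20 'c': at 8  → match P1@[20:20],P2@[15:20],P5@[17:20]
pos 21 'b': at 1 (fail-walked)
pos 22 'a': at 4
pos 23 'b': at 5
pos 24 'c': at 6  → match P1@[24:24]
pos 25 'd': at 7
pos 26 'c': at 8  → match P1@[26:26],P2@[21:26],P5@[23:26]
pos 27 'd': at 0 (fail-walked)
pos 28 'b': at 1
pos 29 'c': at 10  → match P1@[29:29]
pos 30 'd': at 11
pos 31 'd': at 12  → match P4@[28:31]
pos 32 'd': at 0 (fail-walked)
pos 33 'a': at 0
pos 34 'b': at 1
pos 35 'b': at 9  → match P3@[34:35]
pos 36 'b': at 9 (fail-walked)  → match P3@[35:36]
pos 37 'c': at 10 (fail-walked)  → match P1@[37:37]
pos 38 'd': at 11
pos 39 'd': at 12  → match P4@[36:39]
pos 40 'c': at 3 (fail-walked)  → match P1@[40:40]
pos 41 'b': at 1 (fail-walked)
pos 42 'c': at 10  → match P1@[42:42]
pos 43 'd': at 11
pos 44 'd': at 12  → match P4@[41:44]
pos 45 'b': at 1 (fail-walked)
pos 46 'b': at 9  → match P3@[45:46]
pos 47 'b': at 9 (fail-walked)  → match P3@[46:47]
pos 48 'a': at 4 (fail-walked)
pos 49 'c': at 3 (fail-walked)  → match P1@[49:49]
pos 50 'b': at 1 (fail-walked)
pos 51 'd': at 2  → match P0@[50:51]
pos 52 'b': at 1 (fail-walked)
pos 53 'c': at 10  → match P1@[53:53]
pos 54 'd': at 11

All matches (sorted): [[2,1],[3,1],[5,3],[6,3],[7,1],[9,4],[18,1],[20,1],[20,2],[20,5],[24,1],[26,1],[26,2],[26,5],[29,1],[31,4],[35,3],[36,3],[37,1],[39,4],[40,1],[42,1],[44,4],[46,3],[47,3],[49,1],[51,0],[53,1]]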